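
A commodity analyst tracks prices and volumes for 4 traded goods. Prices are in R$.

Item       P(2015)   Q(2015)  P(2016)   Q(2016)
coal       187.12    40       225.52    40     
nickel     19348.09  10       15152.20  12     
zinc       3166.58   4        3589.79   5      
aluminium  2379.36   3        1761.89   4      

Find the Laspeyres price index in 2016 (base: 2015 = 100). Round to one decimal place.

81.6

Laspeyres price index uses base-period quantities as weights.
ΣP(2016)·Q(2015) = 225.52×40 + 15152.20×10 + 3589.79×4 + 1761.89×3 = 9020.8 + 151522 + 14359.16 + 5285.67 = 180187.63
ΣP(2015)·Q(2015) = 187.12×40 + 19348.09×10 + 3166.58×4 + 2379.36×3 = 7484.8 + 193480.9 + 12666.32 + 7138.08 = 220770.1
Index = 180187.63 / 220770.1 × 100 = 81.6178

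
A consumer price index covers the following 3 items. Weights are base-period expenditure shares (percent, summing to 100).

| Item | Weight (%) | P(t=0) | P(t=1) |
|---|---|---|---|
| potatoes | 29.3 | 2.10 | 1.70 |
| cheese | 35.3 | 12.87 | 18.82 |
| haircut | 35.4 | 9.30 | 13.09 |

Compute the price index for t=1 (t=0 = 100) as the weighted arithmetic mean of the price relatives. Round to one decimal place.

potatoes: 29.3 × (1.70/2.10) = 29.3 × 0.809524 = 23.7190
cheese: 35.3 × (18.82/12.87) = 35.3 × 1.462315 = 51.6197
haircut: 35.4 × (13.09/9.30) = 35.4 × 1.407527 = 49.8265
Index = Σ wᵢ·(p₁ᵢ/p₀ᵢ) = 23.7190 + 51.6197 + 49.8265 = 125.1652

125.2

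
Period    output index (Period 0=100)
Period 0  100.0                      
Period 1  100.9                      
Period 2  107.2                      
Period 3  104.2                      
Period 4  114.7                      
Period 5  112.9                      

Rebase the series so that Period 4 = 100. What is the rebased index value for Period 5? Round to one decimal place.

98.4

Rebased(Period 5) = 112.9 / 114.7 × 100 = 98.4307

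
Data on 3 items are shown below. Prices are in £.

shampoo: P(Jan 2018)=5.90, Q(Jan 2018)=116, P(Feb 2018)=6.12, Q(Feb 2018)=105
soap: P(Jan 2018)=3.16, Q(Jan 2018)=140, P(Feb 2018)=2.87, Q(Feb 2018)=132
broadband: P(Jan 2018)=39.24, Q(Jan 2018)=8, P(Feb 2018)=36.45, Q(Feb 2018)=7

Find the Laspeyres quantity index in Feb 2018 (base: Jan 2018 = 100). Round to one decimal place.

Laspeyres quantity index uses base-period prices as weights.
ΣP(Jan 2018)·Q(Feb 2018) = 5.90×105 + 3.16×132 + 39.24×7 = 619.5 + 417.12 + 274.68 = 1311.3
ΣP(Jan 2018)·Q(Jan 2018) = 5.90×116 + 3.16×140 + 39.24×8 = 684.4 + 442.4 + 313.92 = 1440.72
Index = 1311.3 / 1440.72 × 100 = 91.0170

91.0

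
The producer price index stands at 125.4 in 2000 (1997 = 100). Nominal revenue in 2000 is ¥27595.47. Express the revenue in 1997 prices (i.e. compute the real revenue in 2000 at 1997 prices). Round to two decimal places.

22005.96

Real = Nominal ÷ (Index/100) = 27595.47 ÷ (125.4/100)
     = 27595.47 ÷ 1.254 = 22005.9569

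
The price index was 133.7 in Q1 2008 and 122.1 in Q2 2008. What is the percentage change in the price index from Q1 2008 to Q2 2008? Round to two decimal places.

Change = (122.1 − 133.7) / 133.7 × 100
       = -11.6 / 133.7 × 100 = -8.6761%

-8.68%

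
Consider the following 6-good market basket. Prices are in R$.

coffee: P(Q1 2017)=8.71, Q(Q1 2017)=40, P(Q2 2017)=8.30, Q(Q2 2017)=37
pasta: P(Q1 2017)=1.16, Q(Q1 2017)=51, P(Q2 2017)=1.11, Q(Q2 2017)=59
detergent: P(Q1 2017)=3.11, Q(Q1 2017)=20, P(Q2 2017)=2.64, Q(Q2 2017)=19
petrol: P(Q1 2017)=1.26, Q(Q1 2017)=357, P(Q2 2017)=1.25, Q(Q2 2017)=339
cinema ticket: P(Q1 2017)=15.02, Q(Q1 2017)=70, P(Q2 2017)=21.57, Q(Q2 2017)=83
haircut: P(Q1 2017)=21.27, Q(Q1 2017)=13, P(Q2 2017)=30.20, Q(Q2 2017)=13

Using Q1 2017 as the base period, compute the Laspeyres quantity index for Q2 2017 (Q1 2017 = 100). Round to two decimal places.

106.79

Laspeyres quantity index uses base-period prices as weights.
ΣP(Q1 2017)·Q(Q2 2017) = 8.71×37 + 1.16×59 + 3.11×19 + 1.26×339 + 15.02×83 + 21.27×13 = 322.27 + 68.44 + 59.09 + 427.14 + 1246.66 + 276.51 = 2400.11
ΣP(Q1 2017)·Q(Q1 2017) = 8.71×40 + 1.16×51 + 3.11×20 + 1.26×357 + 15.02×70 + 21.27×13 = 348.4 + 59.16 + 62.2 + 449.82 + 1051.4 + 276.51 = 2247.49
Index = 2400.11 / 2247.49 × 100 = 106.7907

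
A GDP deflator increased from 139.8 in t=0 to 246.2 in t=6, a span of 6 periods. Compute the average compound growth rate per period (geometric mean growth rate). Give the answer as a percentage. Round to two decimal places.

9.89%

Growth factor = (246.2/139.8)^(1/6) = (1.761087)^(1/6) = 1.098913
Growth rate = 1.098913 − 1 = 0.098913 = 9.8913%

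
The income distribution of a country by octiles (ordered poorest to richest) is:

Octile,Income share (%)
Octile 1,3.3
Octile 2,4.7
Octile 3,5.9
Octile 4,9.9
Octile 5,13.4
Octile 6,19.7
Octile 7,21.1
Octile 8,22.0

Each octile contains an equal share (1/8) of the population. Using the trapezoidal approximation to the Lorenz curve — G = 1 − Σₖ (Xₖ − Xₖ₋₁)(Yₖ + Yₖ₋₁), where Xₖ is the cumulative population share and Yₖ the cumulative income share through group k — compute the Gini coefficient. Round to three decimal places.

Cumulative income shares Yₖ: 0.0330, 0.0800, 0.1390, 0.2380, 0.3720, 0.5690, 0.7800, 1.0000
Σ (Xₖ−Xₖ₋₁)(Yₖ+Yₖ₋₁) = (1/8)(0.0330+0.0000) + (1/8)(0.0800+0.0330) + (1/8)(0.1390+0.0800) + (1/8)(0.2380+0.1390) + (1/8)(0.3720+0.2380) + (1/8)(0.5690+0.3720) + (1/8)(0.7800+0.5690) + (1/8)(1.0000+0.7800)
  = 0.0041 + 0.0141 + 0.0274 + 0.0471 + 0.0762 + 0.1176 + 0.1686 + 0.2225 = 0.6777
G = 1 − 0.6777 = 0.3223

0.322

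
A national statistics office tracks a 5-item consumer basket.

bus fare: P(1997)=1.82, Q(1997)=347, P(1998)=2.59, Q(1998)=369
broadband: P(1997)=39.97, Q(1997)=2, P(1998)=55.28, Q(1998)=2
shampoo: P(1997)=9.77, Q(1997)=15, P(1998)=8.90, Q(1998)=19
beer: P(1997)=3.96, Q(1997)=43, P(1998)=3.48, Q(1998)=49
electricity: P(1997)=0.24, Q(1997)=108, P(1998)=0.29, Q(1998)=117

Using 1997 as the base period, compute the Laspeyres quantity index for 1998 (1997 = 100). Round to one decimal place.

110.0

Laspeyres quantity index uses base-period prices as weights.
ΣP(1997)·Q(1998) = 1.82×369 + 39.97×2 + 9.77×19 + 3.96×49 + 0.24×117 = 671.58 + 79.94 + 185.63 + 194.04 + 28.08 = 1159.27
ΣP(1997)·Q(1997) = 1.82×347 + 39.97×2 + 9.77×15 + 3.96×43 + 0.24×108 = 631.54 + 79.94 + 146.55 + 170.28 + 25.92 = 1054.23
Index = 1159.27 / 1054.23 × 100 = 109.9637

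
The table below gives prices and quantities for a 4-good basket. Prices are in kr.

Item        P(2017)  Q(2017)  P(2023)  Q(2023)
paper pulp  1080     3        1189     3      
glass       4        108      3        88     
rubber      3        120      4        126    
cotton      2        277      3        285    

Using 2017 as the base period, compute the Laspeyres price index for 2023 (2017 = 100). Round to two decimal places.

113.43

Laspeyres price index uses base-period quantities as weights.
ΣP(2023)·Q(2017) = 1189×3 + 3×108 + 4×120 + 3×277 = 3567 + 324 + 480 + 831 = 5202
ΣP(2017)·Q(2017) = 1080×3 + 4×108 + 3×120 + 2×277 = 3240 + 432 + 360 + 554 = 4586
Index = 5202 / 4586 × 100 = 113.4322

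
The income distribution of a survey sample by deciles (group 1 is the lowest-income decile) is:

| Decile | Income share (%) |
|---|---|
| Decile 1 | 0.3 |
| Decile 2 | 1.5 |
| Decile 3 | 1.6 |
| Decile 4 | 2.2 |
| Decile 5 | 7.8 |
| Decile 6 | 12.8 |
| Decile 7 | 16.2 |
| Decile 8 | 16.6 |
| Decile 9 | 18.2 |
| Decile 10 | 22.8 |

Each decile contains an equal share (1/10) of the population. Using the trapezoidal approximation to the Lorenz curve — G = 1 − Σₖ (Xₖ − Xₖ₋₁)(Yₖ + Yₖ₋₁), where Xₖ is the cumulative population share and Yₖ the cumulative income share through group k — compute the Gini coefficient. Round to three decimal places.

Cumulative income shares Yₖ: 0.0030, 0.0180, 0.0340, 0.0560, 0.1340, 0.2620, 0.4240, 0.5900, 0.7720, 1.0000
Σ (Xₖ−Xₖ₋₁)(Yₖ+Yₖ₋₁) = (1/10)(0.0030+0.0000) + (1/10)(0.0180+0.0030) + (1/10)(0.0340+0.0180) + (1/10)(0.0560+0.0340) + (1/10)(0.1340+0.0560) + (1/10)(0.2620+0.1340) + (1/10)(0.4240+0.2620) + (1/10)(0.5900+0.4240) + (1/10)(0.7720+0.5900) + (1/10)(1.0000+0.7720)
  = 0.0003 + 0.0021 + 0.0052 + 0.0090 + 0.0190 + 0.0396 + 0.0686 + 0.1014 + 0.1362 + 0.1772 = 0.5586
G = 1 − 0.5586 = 0.4414

0.441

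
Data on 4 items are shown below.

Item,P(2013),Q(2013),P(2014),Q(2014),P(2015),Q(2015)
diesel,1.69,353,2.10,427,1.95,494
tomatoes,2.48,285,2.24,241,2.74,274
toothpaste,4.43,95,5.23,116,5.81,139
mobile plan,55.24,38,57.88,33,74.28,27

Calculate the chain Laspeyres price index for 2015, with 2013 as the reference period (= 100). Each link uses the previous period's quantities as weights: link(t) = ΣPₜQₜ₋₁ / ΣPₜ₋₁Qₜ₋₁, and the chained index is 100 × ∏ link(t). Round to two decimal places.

Link 2013→2014:
ΣP(2014)Q(2013) = 2.10×353 + 2.24×285 + 5.23×95 + 57.88×38 = 741.3 + 638.4 + 496.85 + 2199.44 = 4075.99
ΣP(2013)Q(2013) = 1.69×353 + 2.48×285 + 4.43×95 + 55.24×38 = 596.57 + 706.8 + 420.85 + 2099.12 = 3823.34
link = 4075.99/3823.34 = 1.066081
Link 2014→2015:
ΣP(2015)Q(2014) = 1.95×427 + 2.74×241 + 5.81×116 + 74.28×33 = 832.65 + 660.34 + 673.96 + 2451.24 = 4618.19
ΣP(2014)Q(2014) = 2.10×427 + 2.24×241 + 5.23×116 + 57.88×33 = 896.7 + 539.84 + 606.68 + 1910.04 = 3953.26
link = 4618.19/3953.26 = 1.168198
Chained index = 100 × 1.066081 × 1.168198 = 124.5394

124.54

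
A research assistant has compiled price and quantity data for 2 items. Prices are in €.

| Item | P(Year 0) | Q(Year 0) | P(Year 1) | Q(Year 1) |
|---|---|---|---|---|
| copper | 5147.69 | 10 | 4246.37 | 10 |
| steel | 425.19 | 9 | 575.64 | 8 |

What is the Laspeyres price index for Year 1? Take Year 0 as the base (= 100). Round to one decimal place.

Laspeyres price index uses base-period quantities as weights.
ΣP(Year 1)·Q(Year 0) = 4246.37×10 + 575.64×9 = 42463.7 + 5180.76 = 47644.46
ΣP(Year 0)·Q(Year 0) = 5147.69×10 + 425.19×9 = 51476.9 + 3826.71 = 55303.61
Index = 47644.46 / 55303.61 × 100 = 86.1507

86.2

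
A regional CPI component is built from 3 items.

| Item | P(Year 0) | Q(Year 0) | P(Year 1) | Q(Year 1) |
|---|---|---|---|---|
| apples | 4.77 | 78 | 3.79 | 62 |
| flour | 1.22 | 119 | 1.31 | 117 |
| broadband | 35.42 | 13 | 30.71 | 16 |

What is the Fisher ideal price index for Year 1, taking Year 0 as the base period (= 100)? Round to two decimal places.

Laspeyres component (base-period weights):
ΣP(Year 1)Q(Year 0) = 3.79×78 + 1.31×119 + 30.71×13 = 295.62 + 155.89 + 399.23 = 850.74
ΣP(Year 0)Q(Year 0) = 4.77×78 + 1.22×119 + 35.42×13 = 372.06 + 145.18 + 460.46 = 977.7
L = 850.74 / 977.7 × 100 = 87.0144
Paasche component (current-period weights):
ΣP(Year 1)Q(Year 1) = 3.79×62 + 1.31×117 + 30.71×16 = 234.98 + 153.27 + 491.36 = 879.61
ΣP(Year 0)Q(Year 1) = 4.77×62 + 1.22×117 + 35.42×16 = 295.74 + 142.74 + 566.72 = 1005.2
P = 879.61 / 1005.2 × 100 = 87.5060
Fisher = √(L × P) = √(87.0144 × 87.5060) = 87.2598

87.26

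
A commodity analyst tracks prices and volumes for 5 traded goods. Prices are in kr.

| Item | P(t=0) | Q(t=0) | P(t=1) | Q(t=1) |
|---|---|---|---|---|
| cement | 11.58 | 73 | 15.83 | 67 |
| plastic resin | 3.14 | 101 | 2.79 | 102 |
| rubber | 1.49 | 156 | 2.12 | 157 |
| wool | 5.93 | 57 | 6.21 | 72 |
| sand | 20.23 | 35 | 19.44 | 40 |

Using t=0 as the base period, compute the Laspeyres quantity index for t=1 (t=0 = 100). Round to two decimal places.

105.13

Laspeyres quantity index uses base-period prices as weights.
ΣP(t=0)·Q(t=1) = 11.58×67 + 3.14×102 + 1.49×157 + 5.93×72 + 20.23×40 = 775.86 + 320.28 + 233.93 + 426.96 + 809.2 = 2566.23
ΣP(t=0)·Q(t=0) = 11.58×73 + 3.14×101 + 1.49×156 + 5.93×57 + 20.23×35 = 845.34 + 317.14 + 232.44 + 338.01 + 708.05 = 2440.98
Index = 2566.23 / 2440.98 × 100 = 105.1311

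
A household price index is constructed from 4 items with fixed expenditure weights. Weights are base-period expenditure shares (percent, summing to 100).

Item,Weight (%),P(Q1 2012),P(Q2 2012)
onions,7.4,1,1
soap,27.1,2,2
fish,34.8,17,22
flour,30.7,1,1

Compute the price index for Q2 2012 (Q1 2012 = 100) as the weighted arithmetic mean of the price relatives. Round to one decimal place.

onions: 7.4 × (1/1) = 7.4 × 1.000000 = 7.4000
soap: 27.1 × (2/2) = 27.1 × 1.000000 = 27.1000
fish: 34.8 × (22/17) = 34.8 × 1.294118 = 45.0353
flour: 30.7 × (1/1) = 30.7 × 1.000000 = 30.7000
Index = Σ wᵢ·(p₁ᵢ/p₀ᵢ) = 7.4000 + 27.1000 + 45.0353 + 30.7000 = 110.2353

110.2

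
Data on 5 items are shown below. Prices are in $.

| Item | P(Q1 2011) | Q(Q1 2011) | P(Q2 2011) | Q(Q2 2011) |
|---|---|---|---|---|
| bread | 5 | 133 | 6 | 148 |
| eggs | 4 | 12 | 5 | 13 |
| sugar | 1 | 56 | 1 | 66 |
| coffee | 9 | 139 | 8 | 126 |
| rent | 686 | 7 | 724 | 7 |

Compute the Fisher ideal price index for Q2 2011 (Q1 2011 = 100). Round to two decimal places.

104.21

Laspeyres component (base-period weights):
ΣP(Q2 2011)Q(Q1 2011) = 6×133 + 5×12 + 1×56 + 8×139 + 724×7 = 798 + 60 + 56 + 1112 + 5068 = 7094
ΣP(Q1 2011)Q(Q1 2011) = 5×133 + 4×12 + 1×56 + 9×139 + 686×7 = 665 + 48 + 56 + 1251 + 4802 = 6822
L = 7094 / 6822 × 100 = 103.9871
Paasche component (current-period weights):
ΣP(Q2 2011)Q(Q2 2011) = 6×148 + 5×13 + 1×66 + 8×126 + 724×7 = 888 + 65 + 66 + 1008 + 5068 = 7095
ΣP(Q1 2011)Q(Q2 2011) = 5×148 + 4×13 + 1×66 + 9×126 + 686×7 = 740 + 52 + 66 + 1134 + 4802 = 6794
P = 7095 / 6794 × 100 = 104.4304
Fisher = √(L × P) = √(103.9871 × 104.4304) = 104.2085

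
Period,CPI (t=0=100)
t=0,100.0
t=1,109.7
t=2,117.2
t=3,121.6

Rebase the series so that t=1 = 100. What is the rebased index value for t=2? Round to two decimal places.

Rebased(t=2) = 117.2 / 109.7 × 100 = 106.8368

106.84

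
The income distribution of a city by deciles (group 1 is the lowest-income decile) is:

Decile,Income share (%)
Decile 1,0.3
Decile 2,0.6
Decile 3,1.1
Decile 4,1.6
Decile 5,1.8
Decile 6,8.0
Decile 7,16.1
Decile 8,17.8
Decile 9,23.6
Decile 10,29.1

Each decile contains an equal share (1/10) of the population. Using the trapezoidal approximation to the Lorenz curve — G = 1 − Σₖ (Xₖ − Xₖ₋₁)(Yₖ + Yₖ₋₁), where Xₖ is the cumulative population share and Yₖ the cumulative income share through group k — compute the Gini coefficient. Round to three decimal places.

Cumulative income shares Yₖ: 0.0030, 0.0090, 0.0200, 0.0360, 0.0540, 0.1340, 0.2950, 0.4730, 0.7090, 1.0000
Σ (Xₖ−Xₖ₋₁)(Yₖ+Yₖ₋₁) = (1/10)(0.0030+0.0000) + (1/10)(0.0090+0.0030) + (1/10)(0.0200+0.0090) + (1/10)(0.0360+0.0200) + (1/10)(0.0540+0.0360) + (1/10)(0.1340+0.0540) + (1/10)(0.2950+0.1340) + (1/10)(0.4730+0.2950) + (1/10)(0.7090+0.4730) + (1/10)(1.0000+0.7090)
  = 0.0003 + 0.0012 + 0.0029 + 0.0056 + 0.0090 + 0.0188 + 0.0429 + 0.0768 + 0.1182 + 0.1709 = 0.4466
G = 1 − 0.4466 = 0.5534

0.553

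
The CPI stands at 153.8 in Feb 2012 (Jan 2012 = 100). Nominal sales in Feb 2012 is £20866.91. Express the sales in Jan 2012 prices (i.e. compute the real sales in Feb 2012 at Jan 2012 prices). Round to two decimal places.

Real = Nominal ÷ (Index/100) = 20866.91 ÷ (153.8/100)
     = 20866.91 ÷ 1.538 = 13567.5618

13567.56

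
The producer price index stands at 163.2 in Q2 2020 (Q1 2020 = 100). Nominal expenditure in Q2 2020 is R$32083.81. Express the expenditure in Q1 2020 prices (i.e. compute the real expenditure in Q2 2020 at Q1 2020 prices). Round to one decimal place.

Real = Nominal ÷ (Index/100) = 32083.81 ÷ (163.2/100)
     = 32083.81 ÷ 1.632 = 19659.1973

19659.2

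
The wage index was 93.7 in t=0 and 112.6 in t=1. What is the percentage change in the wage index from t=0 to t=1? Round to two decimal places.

20.17%

Change = (112.6 − 93.7) / 93.7 × 100
       = 18.9 / 93.7 × 100 = 20.1708%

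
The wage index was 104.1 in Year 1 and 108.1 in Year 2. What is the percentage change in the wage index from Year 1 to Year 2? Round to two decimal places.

Change = (108.1 − 104.1) / 104.1 × 100
       = 4.0 / 104.1 × 100 = 3.8425%

3.84%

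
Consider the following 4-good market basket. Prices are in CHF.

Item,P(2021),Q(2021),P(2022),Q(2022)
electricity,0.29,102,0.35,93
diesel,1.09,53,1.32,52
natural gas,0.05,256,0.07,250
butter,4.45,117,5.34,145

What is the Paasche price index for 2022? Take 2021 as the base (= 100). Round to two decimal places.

Paasche price index uses current-period quantities as weights.
ΣP(2022)·Q(2022) = 0.35×93 + 1.32×52 + 0.07×250 + 5.34×145 = 32.55 + 68.64 + 17.5 + 774.3 = 892.99
ΣP(2021)·Q(2022) = 0.29×93 + 1.09×52 + 0.05×250 + 4.45×145 = 26.97 + 56.68 + 12.5 + 645.25 = 741.4
Index = 892.99 / 741.4 × 100 = 120.4465

120.45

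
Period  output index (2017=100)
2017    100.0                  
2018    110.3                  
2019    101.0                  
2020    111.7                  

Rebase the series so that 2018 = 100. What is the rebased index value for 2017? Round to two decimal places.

90.66

Rebased(2017) = 100.0 / 110.3 × 100 = 90.6618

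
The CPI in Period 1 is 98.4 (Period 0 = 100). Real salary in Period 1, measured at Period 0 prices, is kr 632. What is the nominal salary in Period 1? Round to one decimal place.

621.9

Nominal = Real × (Index/100) = 632 × (98.4/100)
        = 632 × 0.984 = 621.8880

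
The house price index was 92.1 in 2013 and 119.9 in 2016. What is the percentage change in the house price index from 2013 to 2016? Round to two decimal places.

30.18%

Change = (119.9 − 92.1) / 92.1 × 100
       = 27.8 / 92.1 × 100 = 30.1846%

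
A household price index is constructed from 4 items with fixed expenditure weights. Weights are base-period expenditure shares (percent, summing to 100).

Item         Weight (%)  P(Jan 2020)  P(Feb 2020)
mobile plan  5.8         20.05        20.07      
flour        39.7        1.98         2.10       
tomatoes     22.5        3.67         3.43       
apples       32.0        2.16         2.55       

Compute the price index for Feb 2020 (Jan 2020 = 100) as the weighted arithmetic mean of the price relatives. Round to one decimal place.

mobile plan: 5.8 × (20.07/20.05) = 5.8 × 1.000998 = 5.8058
flour: 39.7 × (2.10/1.98) = 39.7 × 1.060606 = 42.1061
tomatoes: 22.5 × (3.43/3.67) = 22.5 × 0.934605 = 21.0286
apples: 32.0 × (2.55/2.16) = 32.0 × 1.180556 = 37.7778
Index = Σ wᵢ·(p₁ᵢ/p₀ᵢ) = 5.8058 + 42.1061 + 21.0286 + 37.7778 = 106.7182

106.7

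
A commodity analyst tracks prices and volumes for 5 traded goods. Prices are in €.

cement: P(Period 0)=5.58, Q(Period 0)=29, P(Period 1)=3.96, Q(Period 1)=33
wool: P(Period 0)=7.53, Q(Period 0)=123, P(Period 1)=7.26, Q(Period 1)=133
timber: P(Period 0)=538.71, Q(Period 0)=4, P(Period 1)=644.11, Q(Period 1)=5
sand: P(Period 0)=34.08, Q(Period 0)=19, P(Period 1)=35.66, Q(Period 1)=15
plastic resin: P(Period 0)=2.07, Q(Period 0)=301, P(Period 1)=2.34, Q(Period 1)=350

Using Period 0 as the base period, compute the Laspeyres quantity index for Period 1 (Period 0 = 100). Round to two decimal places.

113.33

Laspeyres quantity index uses base-period prices as weights.
ΣP(Period 0)·Q(Period 1) = 5.58×33 + 7.53×133 + 538.71×5 + 34.08×15 + 2.07×350 = 184.14 + 1001.49 + 2693.55 + 511.2 + 724.5 = 5114.88
ΣP(Period 0)·Q(Period 0) = 5.58×29 + 7.53×123 + 538.71×4 + 34.08×19 + 2.07×301 = 161.82 + 926.19 + 2154.84 + 647.52 + 623.07 = 4513.44
Index = 5114.88 / 4513.44 × 100 = 113.3255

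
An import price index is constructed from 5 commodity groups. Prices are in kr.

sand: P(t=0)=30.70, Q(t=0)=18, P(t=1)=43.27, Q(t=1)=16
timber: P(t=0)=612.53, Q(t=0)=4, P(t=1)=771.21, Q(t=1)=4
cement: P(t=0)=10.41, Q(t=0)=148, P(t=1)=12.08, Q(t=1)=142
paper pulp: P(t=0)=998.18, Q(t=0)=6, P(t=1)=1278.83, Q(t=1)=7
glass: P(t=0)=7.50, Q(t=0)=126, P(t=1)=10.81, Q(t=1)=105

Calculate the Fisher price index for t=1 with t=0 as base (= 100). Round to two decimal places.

127.86

Laspeyres component (base-period weights):
ΣP(t=1)Q(t=0) = 43.27×18 + 771.21×4 + 12.08×148 + 1278.83×6 + 10.81×126 = 778.86 + 3084.84 + 1787.84 + 7672.98 + 1362.06 = 14686.58
ΣP(t=0)Q(t=0) = 30.70×18 + 612.53×4 + 10.41×148 + 998.18×6 + 7.50×126 = 552.6 + 2450.12 + 1540.68 + 5989.08 + 945 = 11477.48
L = 14686.58 / 11477.48 × 100 = 127.9600
Paasche component (current-period weights):
ΣP(t=1)Q(t=1) = 43.27×16 + 771.21×4 + 12.08×142 + 1278.83×7 + 10.81×105 = 692.32 + 3084.84 + 1715.36 + 8951.81 + 1135.05 = 15579.38
ΣP(t=0)Q(t=1) = 30.70×16 + 612.53×4 + 10.41×142 + 998.18×7 + 7.50×105 = 491.2 + 2450.12 + 1478.22 + 6987.26 + 787.5 = 12194.3
P = 15579.38 / 12194.3 × 100 = 127.7595
Fisher = √(L × P) = √(127.9600 × 127.7595) = 127.8597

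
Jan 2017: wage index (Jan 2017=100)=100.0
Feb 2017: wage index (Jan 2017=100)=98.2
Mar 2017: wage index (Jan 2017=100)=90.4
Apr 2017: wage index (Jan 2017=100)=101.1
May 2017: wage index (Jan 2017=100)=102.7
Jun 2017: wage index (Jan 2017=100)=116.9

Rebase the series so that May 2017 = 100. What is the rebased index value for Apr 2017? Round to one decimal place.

Rebased(Apr 2017) = 101.1 / 102.7 × 100 = 98.4421

98.4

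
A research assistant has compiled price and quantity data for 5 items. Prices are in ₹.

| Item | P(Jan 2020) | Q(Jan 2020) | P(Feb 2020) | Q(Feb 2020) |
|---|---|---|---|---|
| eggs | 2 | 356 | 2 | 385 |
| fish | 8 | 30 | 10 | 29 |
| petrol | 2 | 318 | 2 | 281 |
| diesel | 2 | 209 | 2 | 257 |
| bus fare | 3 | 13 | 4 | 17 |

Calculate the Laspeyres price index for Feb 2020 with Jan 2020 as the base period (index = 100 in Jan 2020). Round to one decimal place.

Laspeyres price index uses base-period quantities as weights.
ΣP(Feb 2020)·Q(Jan 2020) = 2×356 + 10×30 + 2×318 + 2×209 + 4×13 = 712 + 300 + 636 + 418 + 52 = 2118
ΣP(Jan 2020)·Q(Jan 2020) = 2×356 + 8×30 + 2×318 + 2×209 + 3×13 = 712 + 240 + 636 + 418 + 39 = 2045
Index = 2118 / 2045 × 100 = 103.5697

103.6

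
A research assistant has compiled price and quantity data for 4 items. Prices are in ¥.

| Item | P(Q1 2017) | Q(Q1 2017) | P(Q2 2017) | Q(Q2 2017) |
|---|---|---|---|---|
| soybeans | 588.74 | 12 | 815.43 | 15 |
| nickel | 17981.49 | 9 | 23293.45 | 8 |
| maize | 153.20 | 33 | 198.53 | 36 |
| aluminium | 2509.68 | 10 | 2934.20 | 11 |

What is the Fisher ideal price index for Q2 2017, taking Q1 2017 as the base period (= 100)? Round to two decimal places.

Laspeyres component (base-period weights):
ΣP(Q2 2017)Q(Q1 2017) = 815.43×12 + 23293.45×9 + 198.53×33 + 2934.20×10 = 9785.16 + 209641.05 + 6551.49 + 29342 = 255319.7
ΣP(Q1 2017)Q(Q1 2017) = 588.74×12 + 17981.49×9 + 153.20×33 + 2509.68×10 = 7064.88 + 161833.41 + 5055.6 + 25096.8 = 199050.69
L = 255319.7 / 199050.69 × 100 = 128.2687
Paasche component (current-period weights):
ΣP(Q2 2017)Q(Q2 2017) = 815.43×15 + 23293.45×8 + 198.53×36 + 2934.20×11 = 12231.45 + 186347.6 + 7147.08 + 32276.2 = 238002.33
ΣP(Q1 2017)Q(Q2 2017) = 588.74×15 + 17981.49×8 + 153.20×36 + 2509.68×11 = 8831.1 + 143851.92 + 5515.2 + 27606.48 = 185804.7
P = 238002.33 / 185804.7 × 100 = 128.0927
Fisher = √(L × P) = √(128.2687 × 128.0927) = 128.1807

128.18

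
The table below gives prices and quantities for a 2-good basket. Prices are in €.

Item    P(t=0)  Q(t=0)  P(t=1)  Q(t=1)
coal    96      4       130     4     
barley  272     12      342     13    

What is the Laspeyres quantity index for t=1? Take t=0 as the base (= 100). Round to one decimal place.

107.5

Laspeyres quantity index uses base-period prices as weights.
ΣP(t=0)·Q(t=1) = 96×4 + 272×13 = 384 + 3536 = 3920
ΣP(t=0)·Q(t=0) = 96×4 + 272×12 = 384 + 3264 = 3648
Index = 3920 / 3648 × 100 = 107.4561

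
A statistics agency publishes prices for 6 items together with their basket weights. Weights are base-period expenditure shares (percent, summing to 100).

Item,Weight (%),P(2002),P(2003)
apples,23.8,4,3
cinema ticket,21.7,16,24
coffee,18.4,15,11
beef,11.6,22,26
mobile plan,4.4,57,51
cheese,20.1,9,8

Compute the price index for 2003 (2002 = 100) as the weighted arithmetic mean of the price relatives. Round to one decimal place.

99.4

apples: 23.8 × (3/4) = 23.8 × 0.750000 = 17.8500
cinema ticket: 21.7 × (24/16) = 21.7 × 1.500000 = 32.5500
coffee: 18.4 × (11/15) = 18.4 × 0.733333 = 13.4933
beef: 11.6 × (26/22) = 11.6 × 1.181818 = 13.7091
mobile plan: 4.4 × (51/57) = 4.4 × 0.894737 = 3.9368
cheese: 20.1 × (8/9) = 20.1 × 0.888889 = 17.8667
Index = Σ wᵢ·(p₁ᵢ/p₀ᵢ) = 17.8500 + 32.5500 + 13.4933 + 13.7091 + 3.9368 + 17.8667 = 99.4059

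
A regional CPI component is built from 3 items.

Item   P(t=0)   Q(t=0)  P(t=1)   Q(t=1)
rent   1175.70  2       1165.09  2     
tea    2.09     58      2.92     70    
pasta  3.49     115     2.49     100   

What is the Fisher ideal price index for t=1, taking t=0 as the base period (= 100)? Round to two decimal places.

Laspeyres component (base-period weights):
ΣP(t=1)Q(t=0) = 1165.09×2 + 2.92×58 + 2.49×115 = 2330.18 + 169.36 + 286.35 = 2785.89
ΣP(t=0)Q(t=0) = 1175.70×2 + 2.09×58 + 3.49×115 = 2351.4 + 121.22 + 401.35 = 2873.97
L = 2785.89 / 2873.97 × 100 = 96.9352
Paasche component (current-period weights):
ΣP(t=1)Q(t=1) = 1165.09×2 + 2.92×70 + 2.49×100 = 2330.18 + 204.4 + 249 = 2783.58
ΣP(t=0)Q(t=1) = 1175.70×2 + 2.09×70 + 3.49×100 = 2351.4 + 146.3 + 349 = 2846.7
P = 2783.58 / 2846.7 × 100 = 97.7827
Fisher = √(L × P) = √(96.9352 × 97.7827) = 97.3581

97.36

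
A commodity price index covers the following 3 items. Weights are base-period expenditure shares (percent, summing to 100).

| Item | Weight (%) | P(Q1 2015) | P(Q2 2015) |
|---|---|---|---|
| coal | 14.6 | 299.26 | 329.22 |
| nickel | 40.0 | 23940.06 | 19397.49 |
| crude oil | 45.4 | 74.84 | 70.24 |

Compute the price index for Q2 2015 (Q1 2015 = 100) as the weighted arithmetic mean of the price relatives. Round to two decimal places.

91.08

coal: 14.6 × (329.22/299.26) = 14.6 × 1.100114 = 16.0617
nickel: 40.0 × (19397.49/23940.06) = 40.0 × 0.810252 = 32.4101
crude oil: 45.4 × (70.24/74.84) = 45.4 × 0.938536 = 42.6095
Index = Σ wᵢ·(p₁ᵢ/p₀ᵢ) = 16.0617 + 32.4101 + 42.6095 = 91.0813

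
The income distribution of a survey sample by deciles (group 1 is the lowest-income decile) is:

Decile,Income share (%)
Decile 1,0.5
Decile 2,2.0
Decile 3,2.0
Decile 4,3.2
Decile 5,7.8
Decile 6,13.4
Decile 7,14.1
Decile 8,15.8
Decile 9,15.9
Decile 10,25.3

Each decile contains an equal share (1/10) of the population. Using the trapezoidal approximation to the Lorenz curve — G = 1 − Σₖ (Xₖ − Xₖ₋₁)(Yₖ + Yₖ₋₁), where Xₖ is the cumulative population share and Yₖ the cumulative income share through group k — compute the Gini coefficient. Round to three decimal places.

Cumulative income shares Yₖ: 0.0050, 0.0250, 0.0450, 0.0770, 0.1550, 0.2890, 0.4300, 0.5880, 0.7470, 1.0000
Σ (Xₖ−Xₖ₋₁)(Yₖ+Yₖ₋₁) = (1/10)(0.0050+0.0000) + (1/10)(0.0250+0.0050) + (1/10)(0.0450+0.0250) + (1/10)(0.0770+0.0450) + (1/10)(0.1550+0.0770) + (1/10)(0.2890+0.1550) + (1/10)(0.4300+0.2890) + (1/10)(0.5880+0.4300) + (1/10)(0.7470+0.5880) + (1/10)(1.0000+0.7470)
  = 0.0005 + 0.0030 + 0.0070 + 0.0122 + 0.0232 + 0.0444 + 0.0719 + 0.1018 + 0.1335 + 0.1747 = 0.5722
G = 1 − 0.5722 = 0.4278

0.428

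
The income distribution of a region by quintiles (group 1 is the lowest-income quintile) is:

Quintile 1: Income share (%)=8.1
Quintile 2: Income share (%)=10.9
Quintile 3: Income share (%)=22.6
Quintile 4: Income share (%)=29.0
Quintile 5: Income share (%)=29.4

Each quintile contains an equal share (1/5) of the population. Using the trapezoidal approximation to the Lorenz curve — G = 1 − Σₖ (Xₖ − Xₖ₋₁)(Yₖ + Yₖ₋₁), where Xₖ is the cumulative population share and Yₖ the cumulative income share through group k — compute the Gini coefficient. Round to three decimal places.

0.243

Cumulative income shares Yₖ: 0.0810, 0.1900, 0.4160, 0.7060, 1.0000
Σ (Xₖ−Xₖ₋₁)(Yₖ+Yₖ₋₁) = (1/5)(0.0810+0.0000) + (1/5)(0.1900+0.0810) + (1/5)(0.4160+0.1900) + (1/5)(0.7060+0.4160) + (1/5)(1.0000+0.7060)
  = 0.0162 + 0.0542 + 0.1212 + 0.2244 + 0.3412 = 0.7572
G = 1 − 0.7572 = 0.2428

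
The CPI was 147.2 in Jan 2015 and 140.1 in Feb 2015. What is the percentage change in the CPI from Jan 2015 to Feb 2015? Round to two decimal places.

Change = (140.1 − 147.2) / 147.2 × 100
       = -7.1 / 147.2 × 100 = -4.8234%

-4.82%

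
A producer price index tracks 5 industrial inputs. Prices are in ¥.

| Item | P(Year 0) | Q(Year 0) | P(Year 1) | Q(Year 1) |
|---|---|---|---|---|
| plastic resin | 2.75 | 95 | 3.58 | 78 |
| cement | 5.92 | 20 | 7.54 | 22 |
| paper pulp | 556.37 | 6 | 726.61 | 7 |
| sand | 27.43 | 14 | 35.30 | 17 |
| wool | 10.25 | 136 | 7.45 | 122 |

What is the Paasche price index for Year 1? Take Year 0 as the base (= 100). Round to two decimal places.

118.20

Paasche price index uses current-period quantities as weights.
ΣP(Year 1)·Q(Year 1) = 3.58×78 + 7.54×22 + 726.61×7 + 35.30×17 + 7.45×122 = 279.24 + 165.88 + 5086.27 + 600.1 + 908.9 = 7040.39
ΣP(Year 0)·Q(Year 1) = 2.75×78 + 5.92×22 + 556.37×7 + 27.43×17 + 10.25×122 = 214.5 + 130.24 + 3894.59 + 466.31 + 1250.5 = 5956.14
Index = 7040.39 / 5956.14 × 100 = 118.2039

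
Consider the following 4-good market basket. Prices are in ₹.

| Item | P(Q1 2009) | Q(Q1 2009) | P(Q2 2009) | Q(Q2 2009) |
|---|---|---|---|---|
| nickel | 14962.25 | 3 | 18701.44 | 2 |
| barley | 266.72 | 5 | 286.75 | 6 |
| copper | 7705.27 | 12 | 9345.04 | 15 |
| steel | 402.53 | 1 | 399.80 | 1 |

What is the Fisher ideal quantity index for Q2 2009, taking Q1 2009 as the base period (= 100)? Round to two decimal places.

105.86

Laspeyres component (base-period weights):
ΣP(Q1 2009)Q(Q2 2009) = 14962.25×2 + 266.72×6 + 7705.27×15 + 402.53×1 = 29924.5 + 1600.32 + 115579.05 + 402.53 = 147506.4
ΣP(Q1 2009)Q(Q1 2009) = 14962.25×3 + 266.72×5 + 7705.27×12 + 402.53×1 = 44886.75 + 1333.6 + 92463.24 + 402.53 = 139086.12
L = 147506.4 / 139086.12 × 100 = 106.0540
Paasche component (current-period weights):
ΣP(Q2 2009)Q(Q2 2009) = 18701.44×2 + 286.75×6 + 9345.04×15 + 399.80×1 = 37402.88 + 1720.5 + 140175.6 + 399.8 = 179698.78
ΣP(Q2 2009)Q(Q1 2009) = 18701.44×3 + 286.75×5 + 9345.04×12 + 399.80×1 = 56104.32 + 1433.75 + 112140.48 + 399.8 = 170078.35
P = 179698.78 / 170078.35 × 100 = 105.6565
Fisher = √(L × P) = √(106.0540 × 105.6565) = 105.8551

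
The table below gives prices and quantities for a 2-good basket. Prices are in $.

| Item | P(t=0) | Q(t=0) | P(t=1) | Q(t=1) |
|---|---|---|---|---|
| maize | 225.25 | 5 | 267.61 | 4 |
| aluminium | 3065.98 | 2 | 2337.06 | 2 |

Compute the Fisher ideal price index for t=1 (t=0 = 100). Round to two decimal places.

Laspeyres component (base-period weights):
ΣP(t=1)Q(t=0) = 267.61×5 + 2337.06×2 = 1338.05 + 4674.12 = 6012.17
ΣP(t=0)Q(t=0) = 225.25×5 + 3065.98×2 = 1126.25 + 6131.96 = 7258.21
L = 6012.17 / 7258.21 × 100 = 82.8327
Paasche component (current-period weights):
ΣP(t=1)Q(t=1) = 267.61×4 + 2337.06×2 = 1070.44 + 4674.12 = 5744.56
ΣP(t=0)Q(t=1) = 225.25×4 + 3065.98×2 = 901 + 6131.96 = 7032.96
P = 5744.56 / 7032.96 × 100 = 81.6805
Fisher = √(L × P) = √(82.8327 × 81.6805) = 82.2546

82.25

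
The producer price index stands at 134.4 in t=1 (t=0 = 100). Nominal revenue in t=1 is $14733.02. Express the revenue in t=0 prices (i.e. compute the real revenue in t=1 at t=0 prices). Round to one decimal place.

10962.1

Real = Nominal ÷ (Index/100) = 14733.02 ÷ (134.4/100)
     = 14733.02 ÷ 1.344 = 10962.0685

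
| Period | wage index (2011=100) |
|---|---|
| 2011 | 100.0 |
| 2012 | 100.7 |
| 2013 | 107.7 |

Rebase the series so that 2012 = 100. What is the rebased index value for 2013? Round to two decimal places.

106.95

Rebased(2013) = 107.7 / 100.7 × 100 = 106.9513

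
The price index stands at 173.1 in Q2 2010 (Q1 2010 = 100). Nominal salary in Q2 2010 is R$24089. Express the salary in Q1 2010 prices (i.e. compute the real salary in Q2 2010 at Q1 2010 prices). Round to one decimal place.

Real = Nominal ÷ (Index/100) = 24089 ÷ (173.1/100)
     = 24089 ÷ 1.731 = 13916.2334

13916.2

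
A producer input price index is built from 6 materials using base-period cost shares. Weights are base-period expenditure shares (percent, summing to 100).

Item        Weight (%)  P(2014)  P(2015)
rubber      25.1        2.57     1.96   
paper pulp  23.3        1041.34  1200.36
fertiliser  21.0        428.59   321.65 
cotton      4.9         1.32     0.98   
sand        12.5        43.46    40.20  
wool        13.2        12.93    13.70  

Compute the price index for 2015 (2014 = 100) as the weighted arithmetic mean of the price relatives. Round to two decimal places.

rubber: 25.1 × (1.96/2.57) = 25.1 × 0.762646 = 19.1424
paper pulp: 23.3 × (1200.36/1041.34) = 23.3 × 1.152707 = 26.8581
fertiliser: 21.0 × (321.65/428.59) = 21.0 × 0.750484 = 15.7602
cotton: 4.9 × (0.98/1.32) = 4.9 × 0.742424 = 3.6379
sand: 12.5 × (40.20/43.46) = 12.5 × 0.924988 = 11.5624
wool: 13.2 × (13.70/12.93) = 13.2 × 1.059551 = 13.9861
Index = Σ wᵢ·(p₁ᵢ/p₀ᵢ) = 19.1424 + 26.8581 + 15.7602 + 3.6379 + 11.5624 + 13.9861 = 90.9470

90.95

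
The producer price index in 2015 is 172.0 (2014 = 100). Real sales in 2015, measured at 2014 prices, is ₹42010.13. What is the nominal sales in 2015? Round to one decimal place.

72257.4

Nominal = Real × (Index/100) = 42010.13 × (172.0/100)
        = 42010.13 × 1.720 = 72257.4236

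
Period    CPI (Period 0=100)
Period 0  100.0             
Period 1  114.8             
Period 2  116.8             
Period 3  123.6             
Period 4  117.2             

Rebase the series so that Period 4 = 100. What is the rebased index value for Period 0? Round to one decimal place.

Rebased(Period 0) = 100.0 / 117.2 × 100 = 85.3242

85.3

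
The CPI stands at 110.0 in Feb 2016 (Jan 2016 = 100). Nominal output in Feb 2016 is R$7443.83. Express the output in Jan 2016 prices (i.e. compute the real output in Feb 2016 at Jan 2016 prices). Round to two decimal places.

Real = Nominal ÷ (Index/100) = 7443.83 ÷ (110.0/100)
     = 7443.83 ÷ 1.100 = 6767.1182

6767.12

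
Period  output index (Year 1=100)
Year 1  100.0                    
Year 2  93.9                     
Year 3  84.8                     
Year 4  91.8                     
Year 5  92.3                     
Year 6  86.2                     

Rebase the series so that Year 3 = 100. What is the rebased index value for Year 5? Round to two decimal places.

108.84

Rebased(Year 5) = 92.3 / 84.8 × 100 = 108.8443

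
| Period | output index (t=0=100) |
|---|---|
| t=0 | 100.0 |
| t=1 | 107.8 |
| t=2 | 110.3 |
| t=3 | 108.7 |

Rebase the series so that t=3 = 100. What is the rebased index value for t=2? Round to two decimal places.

Rebased(t=2) = 110.3 / 108.7 × 100 = 101.4719

101.47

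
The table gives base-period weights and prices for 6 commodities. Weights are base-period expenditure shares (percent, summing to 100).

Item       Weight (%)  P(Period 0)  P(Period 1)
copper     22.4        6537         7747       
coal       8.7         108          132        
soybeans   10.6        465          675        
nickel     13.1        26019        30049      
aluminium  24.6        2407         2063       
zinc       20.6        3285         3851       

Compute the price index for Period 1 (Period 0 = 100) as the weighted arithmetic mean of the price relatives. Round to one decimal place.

copper: 22.4 × (7747/6537) = 22.4 × 1.185100 = 26.5462
coal: 8.7 × (132/108) = 8.7 × 1.222222 = 10.6333
soybeans: 10.6 × (675/465) = 10.6 × 1.451613 = 15.3871
nickel: 13.1 × (30049/26019) = 13.1 × 1.154887 = 15.1290
aluminium: 24.6 × (2063/2407) = 24.6 × 0.857084 = 21.0843
zinc: 20.6 × (3851/3285) = 20.6 × 1.172298 = 24.1493
Index = Σ wᵢ·(p₁ᵢ/p₀ᵢ) = 26.5462 + 10.6333 + 15.3871 + 15.1290 + 21.0843 + 24.1493 = 112.9293

112.9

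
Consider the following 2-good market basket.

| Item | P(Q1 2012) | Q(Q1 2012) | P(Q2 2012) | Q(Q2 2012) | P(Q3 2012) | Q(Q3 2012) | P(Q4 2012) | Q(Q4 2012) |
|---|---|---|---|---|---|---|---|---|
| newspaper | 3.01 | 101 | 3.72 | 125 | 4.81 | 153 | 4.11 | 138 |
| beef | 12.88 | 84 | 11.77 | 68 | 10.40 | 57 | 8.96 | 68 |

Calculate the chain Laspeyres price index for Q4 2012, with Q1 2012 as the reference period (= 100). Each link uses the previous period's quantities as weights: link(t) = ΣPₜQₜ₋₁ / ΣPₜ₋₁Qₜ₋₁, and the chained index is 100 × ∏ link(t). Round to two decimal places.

87.31

Link Q1 2012→Q2 2012:
ΣP(Q2 2012)Q(Q1 2012) = 3.72×101 + 11.77×84 = 375.72 + 988.68 = 1364.4
ΣP(Q1 2012)Q(Q1 2012) = 3.01×101 + 12.88×84 = 304.01 + 1081.92 = 1385.93
link = 1364.4/1385.93 = 0.984465
Link Q2 2012→Q3 2012:
ΣP(Q3 2012)Q(Q2 2012) = 4.81×125 + 10.40×68 = 601.25 + 707.2 = 1308.45
ΣP(Q2 2012)Q(Q2 2012) = 3.72×125 + 11.77×68 = 465 + 800.36 = 1265.36
link = 1308.45/1265.36 = 1.034054
Link Q3 2012→Q4 2012:
ΣP(Q4 2012)Q(Q3 2012) = 4.11×153 + 8.96×57 = 628.83 + 510.72 = 1139.55
ΣP(Q3 2012)Q(Q3 2012) = 4.81×153 + 10.40×57 = 735.93 + 592.8 = 1328.73
link = 1139.55/1328.73 = 0.857623
Chained index = 100 × 0.984465 × 1.034054 × 0.857623 = 87.3052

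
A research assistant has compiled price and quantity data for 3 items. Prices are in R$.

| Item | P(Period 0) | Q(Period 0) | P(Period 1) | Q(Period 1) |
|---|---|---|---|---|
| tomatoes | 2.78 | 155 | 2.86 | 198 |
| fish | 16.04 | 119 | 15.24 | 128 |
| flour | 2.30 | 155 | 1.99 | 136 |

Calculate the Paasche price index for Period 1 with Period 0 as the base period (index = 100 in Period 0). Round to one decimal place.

95.6

Paasche price index uses current-period quantities as weights.
ΣP(Period 1)·Q(Period 1) = 2.86×198 + 15.24×128 + 1.99×136 = 566.28 + 1950.72 + 270.64 = 2787.64
ΣP(Period 0)·Q(Period 1) = 2.78×198 + 16.04×128 + 2.30×136 = 550.44 + 2053.12 + 312.8 = 2916.36
Index = 2787.64 / 2916.36 × 100 = 95.5863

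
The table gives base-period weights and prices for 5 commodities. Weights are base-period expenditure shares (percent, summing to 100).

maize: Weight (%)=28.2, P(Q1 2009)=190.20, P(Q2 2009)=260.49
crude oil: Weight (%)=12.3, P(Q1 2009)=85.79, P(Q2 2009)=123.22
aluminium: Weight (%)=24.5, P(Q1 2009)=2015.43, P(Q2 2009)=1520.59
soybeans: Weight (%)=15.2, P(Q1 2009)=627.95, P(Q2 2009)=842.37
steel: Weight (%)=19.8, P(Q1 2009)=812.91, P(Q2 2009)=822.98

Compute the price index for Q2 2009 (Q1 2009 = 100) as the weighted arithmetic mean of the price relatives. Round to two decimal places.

maize: 28.2 × (260.49/190.20) = 28.2 × 1.369558 = 38.6215
crude oil: 12.3 × (123.22/85.79) = 12.3 × 1.436298 = 17.6665
aluminium: 24.5 × (1520.59/2015.43) = 24.5 × 0.754474 = 18.4846
soybeans: 15.2 × (842.37/627.95) = 15.2 × 1.341460 = 20.3902
steel: 19.8 × (822.98/812.91) = 19.8 × 1.012388 = 20.0453
Index = Σ wᵢ·(p₁ᵢ/p₀ᵢ) = 38.6215 + 17.6665 + 18.4846 + 20.3902 + 20.0453 = 115.2081

115.21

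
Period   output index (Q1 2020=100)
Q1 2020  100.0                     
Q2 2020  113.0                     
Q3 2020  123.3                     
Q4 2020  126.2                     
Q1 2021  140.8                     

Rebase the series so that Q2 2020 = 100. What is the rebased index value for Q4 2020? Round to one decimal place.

Rebased(Q4 2020) = 126.2 / 113.0 × 100 = 111.6814

111.7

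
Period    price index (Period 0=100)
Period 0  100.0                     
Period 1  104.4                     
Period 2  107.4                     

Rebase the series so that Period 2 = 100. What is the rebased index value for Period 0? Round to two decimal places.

93.11

Rebased(Period 0) = 100.0 / 107.4 × 100 = 93.1099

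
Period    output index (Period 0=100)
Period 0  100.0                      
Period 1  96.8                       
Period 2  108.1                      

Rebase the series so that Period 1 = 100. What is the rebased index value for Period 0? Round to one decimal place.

Rebased(Period 0) = 100.0 / 96.8 × 100 = 103.3058

103.3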